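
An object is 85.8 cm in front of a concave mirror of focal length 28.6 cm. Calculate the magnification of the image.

1/d_i = 1/f − 1/d_o = 1/(28.60) − 1/(85.8) = 0.02331, so d_i = 42.90 cm.
m = −d_i/d_o = −(42.90)/(85.8) = -0.500.
The image is real, inverted and reduced, in front of the mirror.

m = -0.500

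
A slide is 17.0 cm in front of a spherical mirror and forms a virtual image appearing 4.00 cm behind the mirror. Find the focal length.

f = -5.23 cm (convex)

Virtual image ⇒ d_i = −4.00 cm.
1/f = 1/d_o + 1/d_i = 1/(17.0) + 1/(-4.00) = -0.1912, so f = -5.23 cm.
Since f is negative, the spherical mirror is convex.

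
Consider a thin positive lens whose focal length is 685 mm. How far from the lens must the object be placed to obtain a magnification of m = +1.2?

114 mm

m = −d_i/d_o ⇒ d_i = −m·d_o.
1/f = 1/d_o + 1/d_i = 1/d_o − 1/(m·d_o) = (1 − 1/m)/d_o, so d_o = f(1 − 1/m) = (685.0)(1 − 1/(+1.2)) = 114 mm.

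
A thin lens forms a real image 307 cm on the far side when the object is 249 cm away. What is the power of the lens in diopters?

P = +0.727 D

d_i = +307 cm.
1/f = 1/d_o + 1/d_i = 1/(249) + 1/(307) = 0.007273 cm⁻¹.
f = 137.5 cm = 1.375 m, so P = 1/f = +0.727 D.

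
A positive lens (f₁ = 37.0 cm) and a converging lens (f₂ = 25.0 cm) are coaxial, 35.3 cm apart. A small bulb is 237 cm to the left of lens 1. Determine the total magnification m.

Lens 1: 1/d_i1 = 1/(37.0) − 1/(237) = 0.02281, so d_i1 = 43.84 cm; m₁ = −d_i1/d_o1 = -0.1850.
d_o2 = 35.3 − (43.84) = -8.540 cm (virtual object).
Lens 2: 1/d_i2 = 1/(25.0) − 1/(-8.540) = 0.1571, so d_i2 = 6.366 cm; m₂ = −d_i2/d_o2 = +0.7454.
m = m₁·m₂ = (-0.1850)(+0.7454) = -0.138.

m = -0.138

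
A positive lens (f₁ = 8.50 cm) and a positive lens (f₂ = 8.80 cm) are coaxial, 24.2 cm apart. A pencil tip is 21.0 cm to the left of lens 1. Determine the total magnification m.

Lens 1: 1/d_i1 = 1/(8.50) − 1/(21.0) = 0.07003, so d_i1 = 14.28 cm; m₁ = −d_i1/d_o1 = -0.6800.
d_o2 = 24.2 − (14.28) = 9.920 cm.
Lens 2: 1/d_i2 = 1/(8.80) − 1/(9.920) = 0.01283, so d_i2 = 77.94 cm; m₂ = −d_i2/d_o2 = -7.857.
m = m₁·m₂ = (-0.6800)(-7.857) = +5.34.

m = +5.34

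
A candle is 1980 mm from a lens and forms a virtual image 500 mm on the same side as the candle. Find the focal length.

f = -669 mm (diverging)

Virtual image ⇒ d_i = −500 mm.
1/f = 1/d_o + 1/d_i = 1/(1980) + 1/(-500) = -0.001495, so f = -669 mm.
Since f is negative, the lens is diverging.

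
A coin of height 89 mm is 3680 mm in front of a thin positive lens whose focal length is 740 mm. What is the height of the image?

22.4 mm

1/d_i = 1/f − 1/d_o = 1/(740.0) − 1/(3680) = 0.001080, so d_i = 926.3 mm.
m = −d_i/d_o = -0.2517.
|h_i| = |m|·h_o = 0.2517 × 89 = 22.4 mm. The image is real, inverted and reduced, on the far side of the lens.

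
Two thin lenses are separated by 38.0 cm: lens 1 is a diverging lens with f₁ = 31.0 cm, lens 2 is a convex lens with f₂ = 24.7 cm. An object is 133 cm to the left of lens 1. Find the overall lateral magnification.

f₁ = −31.0 cm (diverging).
Lens 1: 1/d_i1 = 1/(-31.0) − 1/(133) = -0.03978, so d_i1 = -25.14 cm; m₁ = −d_i1/d_o1 = +0.1890.
d_o2 = 38.0 − (-25.14) = 63.14 cm.
Lens 2: 1/d_i2 = 1/(24.7) − 1/(63.14) = 0.02465, so d_i2 = 40.57 cm; m₂ = −d_i2/d_o2 = -0.6426.
m = m₁·m₂ = (+0.1890)(-0.6426) = -0.121.

m = -0.121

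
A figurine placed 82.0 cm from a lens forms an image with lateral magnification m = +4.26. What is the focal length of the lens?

m = −d_i/d_o ⇒ d_i = −m·d_o = −(+4.26)·(82.0) = -349.3 cm.
1/f = 1/d_o + 1/d_i = 1/(82.0) + 1/(-349.3) = 0.009332, so f = 107 cm.
Since f is positive, the lens is converging.

f = 107 cm (converging)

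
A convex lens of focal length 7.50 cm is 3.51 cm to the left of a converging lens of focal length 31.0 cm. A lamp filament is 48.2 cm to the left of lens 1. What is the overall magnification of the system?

m = -0.157

Lens 1: 1/d_i1 = 1/(7.50) − 1/(48.2) = 0.1126, so d_i1 = 8.882 cm; m₁ = −d_i1/d_o1 = -0.1843.
d_o2 = 3.51 − (8.882) = -5.372 cm (virtual object).
Lens 2: 1/d_i2 = 1/(31.0) − 1/(-5.372) = 0.2184, so d_i2 = 4.579 cm; m₂ = −d_i2/d_o2 = +0.8523.
m = m₁·m₂ = (-0.1843)(+0.8523) = -0.157.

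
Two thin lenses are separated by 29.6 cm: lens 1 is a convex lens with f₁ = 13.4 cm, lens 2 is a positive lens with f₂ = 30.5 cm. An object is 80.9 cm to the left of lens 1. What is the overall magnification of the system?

Lens 1: 1/d_i1 = 1/(13.4) − 1/(80.9) = 0.06227, so d_i1 = 16.06 cm; m₁ = −d_i1/d_o1 = -0.1985.
d_o2 = 29.6 − (16.06) = 13.54 cm.
Lens 2: 1/d_i2 = 1/(30.5) − 1/(13.54) = -0.04107, so d_i2 = -24.35 cm; m₂ = −d_i2/d_o2 = +1.798.
m = m₁·m₂ = (-0.1985)(+1.798) = -0.357.

m = -0.357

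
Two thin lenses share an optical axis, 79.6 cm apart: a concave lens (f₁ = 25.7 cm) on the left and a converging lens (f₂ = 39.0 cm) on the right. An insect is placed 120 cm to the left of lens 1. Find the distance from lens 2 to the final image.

Lens 1 is diverging, so f₁ = −25.7 cm.
Lens 1: 1/d_i1 = 1/f₁ − 1/d_o1 = 1/(-25.7) − 1/(120) = -0.04724, so d_i1 = -21.17 cm.
The intermediate image is 21.17 cm to the left of lens 1 (virtual), which is 79.6 − (-21.17) = 100.8 cm to the left of lens 2, so d_o2 = +100.8 cm.
Lens 2: 1/d_i2 = 1/f₂ − 1/d_o2 = 1/(39.0) − 1/(100.8) = 0.01572, so d_i2 = 63.6 cm.
The final image is real, 63.6 cm to the right of lens 2 (overall magnification ≈ -0.11).

63.6 cm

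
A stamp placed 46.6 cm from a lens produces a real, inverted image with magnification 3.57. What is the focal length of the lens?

m = −d_i/d_o ⇒ d_i = −m·d_o = −(-3.57)·(46.6) = 166.4 cm.
1/f = 1/d_o + 1/d_i = 1/(46.6) + 1/(166.4) = 0.02747, so f = 36.4 cm.
Since f is positive, the lens is converging.

f = 36.4 cm (converging)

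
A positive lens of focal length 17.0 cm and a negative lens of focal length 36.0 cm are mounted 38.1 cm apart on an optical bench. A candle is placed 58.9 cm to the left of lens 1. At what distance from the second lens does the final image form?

Lens 1: 1/d_i1 = 1/f₁ − 1/d_o1 = 1/(17.0) − 1/(58.9) = 0.04185, so d_i1 = 23.90 cm.
The intermediate image is 23.90 cm to the right of lens 1, which is 38.1 − (23.90) = 14.20 cm to the left of lens 2, so d_o2 = +14.20 cm.
Lens 2 is diverging, so f₂ = −36.0 cm.
Lens 2: 1/d_i2 = 1/f₂ − 1/d_o2 = 1/(-36.0) − 1/(14.20) = -0.09820, so d_i2 = -10.2 cm.
The final image is virtual, 10.2 cm to the left of lens 2 (overall magnification ≈ -0.29).

10.2 cm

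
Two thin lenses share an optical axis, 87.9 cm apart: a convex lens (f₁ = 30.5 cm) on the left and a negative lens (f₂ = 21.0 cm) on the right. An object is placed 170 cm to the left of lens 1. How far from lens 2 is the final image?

Lens 1: 1/d_i1 = 1/f₁ − 1/d_o1 = 1/(30.5) − 1/(170) = 0.02690, so d_i1 = 37.17 cm.
The intermediate image is 37.17 cm to the right of lens 1, which is 87.9 − (37.17) = 50.73 cm to the left of lens 2, so d_o2 = +50.73 cm.
Lens 2 is diverging, so f₂ = −21.0 cm.
Lens 2: 1/d_i2 = 1/f₂ − 1/d_o2 = 1/(-21.0) − 1/(50.73) = -0.06733, so d_i2 = -14.9 cm.
The final image is virtual, 14.9 cm to the left of lens 2 (overall magnification ≈ -0.064).

14.9 cm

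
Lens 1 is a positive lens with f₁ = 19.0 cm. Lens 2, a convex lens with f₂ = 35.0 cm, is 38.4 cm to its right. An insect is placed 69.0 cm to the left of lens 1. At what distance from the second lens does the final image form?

Lens 1: 1/d_i1 = 1/f₁ − 1/d_o1 = 1/(19.0) − 1/(69.0) = 0.03814, so d_i1 = 26.22 cm.
The intermediate image is 26.22 cm to the right of lens 1, which is 38.4 − (26.22) = 12.18 cm to the left of lens 2, so d_o2 = +12.18 cm.
Lens 2: 1/d_i2 = 1/f₂ − 1/d_o2 = 1/(35.0) − 1/(12.18) = -0.05353, so d_i2 = -18.7 cm.
The final image is virtual, 18.7 cm to the left of lens 2 (overall magnification ≈ -0.58).

18.7 cm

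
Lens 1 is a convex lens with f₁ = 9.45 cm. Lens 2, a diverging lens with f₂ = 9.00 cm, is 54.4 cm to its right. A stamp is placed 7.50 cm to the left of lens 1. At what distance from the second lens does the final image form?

Lens 1: 1/d_i1 = 1/f₁ − 1/d_o1 = 1/(9.45) − 1/(7.50) = -0.02751, so d_i1 = -36.35 cm.
The intermediate image is 36.35 cm to the left of lens 1 (virtual), which is 54.4 − (-36.35) = 90.75 cm to the left of lens 2, so d_o2 = +90.75 cm.
Lens 2 is diverging, so f₂ = −9.00 cm.
Lens 2: 1/d_i2 = 1/f₂ − 1/d_o2 = 1/(-9.00) − 1/(90.75) = -0.1221, so d_i2 = -8.19 cm.
The final image is virtual, 8.19 cm to the left of lens 2 (overall magnification ≈ 0.44).

8.19 cm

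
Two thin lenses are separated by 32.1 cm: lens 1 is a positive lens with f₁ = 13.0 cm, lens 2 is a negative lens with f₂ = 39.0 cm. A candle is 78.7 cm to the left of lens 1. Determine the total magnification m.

Lens 1: 1/d_i1 = 1/(13.0) − 1/(78.7) = 0.06422, so d_i1 = 15.57 cm; m₁ = −d_i1/d_o1 = -0.1978.
d_o2 = 32.1 − (15.57) = 16.53 cm.
f₂ = −39.0 cm (diverging).
Lens 2: 1/d_i2 = 1/(-39.0) − 1/(16.53) = -0.08614, so d_i2 = -11.61 cm; m₂ = −d_i2/d_o2 = +0.7023.
m = m₁·m₂ = (-0.1978)(+0.7023) = -0.139.

m = -0.139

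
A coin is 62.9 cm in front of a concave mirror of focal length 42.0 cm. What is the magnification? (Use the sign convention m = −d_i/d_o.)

m = -2.01

1/d_i = 1/f − 1/d_o = 1/(42.00) − 1/(62.9) = 0.007911, so d_i = 126.4 cm.
m = −d_i/d_o = −(126.4)/(62.9) = -2.01.
The image is real, inverted and enlarged, in front of the mirror.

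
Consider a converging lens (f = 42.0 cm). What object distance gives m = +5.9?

34.9 cm

m = −d_i/d_o ⇒ d_i = −m·d_o.
1/f = 1/d_o + 1/d_i = 1/d_o − 1/(m·d_o) = (1 − 1/m)/d_o, so d_o = f(1 − 1/m) = (42.00)(1 − 1/(+5.9)) = 34.9 cm.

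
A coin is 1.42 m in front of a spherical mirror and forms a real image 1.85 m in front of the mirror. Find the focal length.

Real image ⇒ d_i = +1.85 m.
1/f = 1/d_o + 1/d_i = 1/(1.42) + 1/(1.85) = 1.245, so f = 0.803 m.
Since f is positive, the spherical mirror is concave.

f = 0.803 m (concave)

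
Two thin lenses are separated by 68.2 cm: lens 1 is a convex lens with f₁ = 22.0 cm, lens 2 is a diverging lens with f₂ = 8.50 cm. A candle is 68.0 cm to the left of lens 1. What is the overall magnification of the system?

m = -0.0920

Lens 1: 1/d_i1 = 1/(22.0) − 1/(68.0) = 0.03075, so d_i1 = 32.52 cm; m₁ = −d_i1/d_o1 = -0.4782.
d_o2 = 68.2 − (32.52) = 35.68 cm.
f₂ = −8.50 cm (diverging).
Lens 2: 1/d_i2 = 1/(-8.50) − 1/(35.68) = -0.1457, so d_i2 = -6.865 cm; m₂ = −d_i2/d_o2 = +0.1924.
m = m₁·m₂ = (-0.4782)(+0.1924) = -0.0920.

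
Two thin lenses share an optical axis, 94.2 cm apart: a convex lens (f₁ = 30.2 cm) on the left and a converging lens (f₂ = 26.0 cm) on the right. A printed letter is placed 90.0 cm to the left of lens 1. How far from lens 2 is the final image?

55.7 cm

Lens 1: 1/d_i1 = 1/f₁ − 1/d_o1 = 1/(30.2) − 1/(90.0) = 0.02200, so d_i1 = 45.45 cm.
The intermediate image is 45.45 cm to the right of lens 1, which is 94.2 − (45.45) = 48.75 cm to the left of lens 2, so d_o2 = +48.75 cm.
Lens 2: 1/d_i2 = 1/f₂ − 1/d_o2 = 1/(26.0) − 1/(48.75) = 0.01795, so d_i2 = 55.7 cm.
The final image is real, 55.7 cm to the right of lens 2 (overall magnification ≈ 0.58).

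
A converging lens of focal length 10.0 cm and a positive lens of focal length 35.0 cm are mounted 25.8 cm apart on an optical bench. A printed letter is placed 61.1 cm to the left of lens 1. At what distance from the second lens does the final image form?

22.9 cm

Lens 1: 1/d_i1 = 1/f₁ − 1/d_o1 = 1/(10.0) − 1/(61.1) = 0.08363, so d_i1 = 11.96 cm.
The intermediate image is 11.96 cm to the right of lens 1, which is 25.8 − (11.96) = 13.84 cm to the left of lens 2, so d_o2 = +13.84 cm.
Lens 2: 1/d_i2 = 1/f₂ − 1/d_o2 = 1/(35.0) − 1/(13.84) = -0.04368, so d_i2 = -22.9 cm.
The final image is virtual, 22.9 cm to the left of lens 2 (overall magnification ≈ -0.32).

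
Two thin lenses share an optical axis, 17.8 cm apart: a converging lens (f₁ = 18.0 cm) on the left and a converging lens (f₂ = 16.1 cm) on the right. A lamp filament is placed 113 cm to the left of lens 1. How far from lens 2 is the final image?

2.95 cm

Lens 1: 1/d_i1 = 1/f₁ − 1/d_o1 = 1/(18.0) − 1/(113) = 0.04671, so d_i1 = 21.41 cm.
The intermediate image is 21.41 cm to the right of lens 1, which lies 3.610 cm to the right of lens 2 — a virtual object — so d_o2 = −3.610 cm.
Lens 2: 1/d_i2 = 1/f₂ − 1/d_o2 = 1/(16.1) − 1/(-3.610) = 0.3391, so d_i2 = 2.95 cm.
The final image is real, 2.95 cm to the right of lens 2 (overall magnification ≈ -0.15).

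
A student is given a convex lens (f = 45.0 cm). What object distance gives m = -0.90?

95.0 cm

m = −d_i/d_o ⇒ d_i = −m·d_o.
1/f = 1/d_o + 1/d_i = 1/d_o − 1/(m·d_o) = (1 − 1/m)/d_o, so d_o = f(1 − 1/m) = (45.00)(1 − 1/(-0.90)) = 95.0 cm.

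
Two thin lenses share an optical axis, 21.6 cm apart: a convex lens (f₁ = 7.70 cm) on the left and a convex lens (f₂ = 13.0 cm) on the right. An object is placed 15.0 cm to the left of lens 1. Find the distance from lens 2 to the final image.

10.4 cm

Lens 1: 1/d_i1 = 1/f₁ − 1/d_o1 = 1/(7.70) − 1/(15.0) = 0.06320, so d_i1 = 15.82 cm.
The intermediate image is 15.82 cm to the right of lens 1, which is 21.6 − (15.82) = 5.780 cm to the left of lens 2, so d_o2 = +5.780 cm.
Lens 2: 1/d_i2 = 1/f₂ − 1/d_o2 = 1/(13.0) − 1/(5.780) = -0.09609, so d_i2 = -10.4 cm.
The final image is virtual, 10.4 cm to the left of lens 2 (overall magnification ≈ -1.9).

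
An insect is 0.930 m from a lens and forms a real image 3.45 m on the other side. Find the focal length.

Real image ⇒ d_i = +3.45 m.
1/f = 1/d_o + 1/d_i = 1/(0.930) + 1/(3.45) = 1.365, so f = 0.733 m.
Since f is positive, the lens is converging.

f = 0.733 m (converging)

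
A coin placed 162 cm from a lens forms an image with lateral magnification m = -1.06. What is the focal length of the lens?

f = 83.4 cm (converging)

m = −d_i/d_o ⇒ d_i = −m·d_o = −(-1.06)·(162) = 171.7 cm.
1/f = 1/d_o + 1/d_i = 1/(162) + 1/(171.7) = 0.01200, so f = 83.4 cm.
Since f is positive, the lens is converging.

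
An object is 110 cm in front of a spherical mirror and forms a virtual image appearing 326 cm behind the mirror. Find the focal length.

f = 166 cm (concave)

Virtual image ⇒ d_i = −326 cm.
1/f = 1/d_o + 1/d_i = 1/(110) + 1/(-326) = 0.006023, so f = 166 cm.
Since f is positive, the spherical mirror is concave.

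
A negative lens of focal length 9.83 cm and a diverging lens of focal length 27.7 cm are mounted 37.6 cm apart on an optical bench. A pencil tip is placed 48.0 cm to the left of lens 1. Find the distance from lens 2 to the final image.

Lens 1 is diverging, so f₁ = −9.83 cm.
Lens 1: 1/d_i1 = 1/f₁ − 1/d_o1 = 1/(-9.83) − 1/(48.0) = -0.1226, so d_i1 = -8.159 cm.
The intermediate image is 8.159 cm to the left of lens 1 (virtual), which is 37.6 − (-8.159) = 45.76 cm to the left of lens 2, so d_o2 = +45.76 cm.
Lens 2 is diverging, so f₂ = −27.7 cm.
Lens 2: 1/d_i2 = 1/f₂ − 1/d_o2 = 1/(-27.7) − 1/(45.76) = -0.05795, so d_i2 = -17.3 cm.
The final image is virtual, 17.3 cm to the left of lens 2 (overall magnification ≈ 0.064).

17.3 cm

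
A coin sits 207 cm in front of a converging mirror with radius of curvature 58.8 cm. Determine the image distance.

34.3 cm

f = R/2 = 58.8/2 = 29.40 cm.
Mirror equation: 1/d_i = 1/f − 1/d_o = 1/(29.40) − 1/(207) = 0.03401 − 0.004831 = 0.02918, so d_i = 34.3 cm.
The image is real, inverted and reduced, in front of the mirror.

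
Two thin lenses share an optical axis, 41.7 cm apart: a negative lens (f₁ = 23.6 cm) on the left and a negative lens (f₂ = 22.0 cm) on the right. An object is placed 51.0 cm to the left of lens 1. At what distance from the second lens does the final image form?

15.9 cm

Lens 1 is diverging, so f₁ = −23.6 cm.
Lens 1: 1/d_i1 = 1/f₁ − 1/d_o1 = 1/(-23.6) − 1/(51.0) = -0.06198, so d_i1 = -16.13 cm.
The intermediate image is 16.13 cm to the left of lens 1 (virtual), which is 41.7 − (-16.13) = 57.83 cm to the left of lens 2, so d_o2 = +57.83 cm.
Lens 2 is diverging, so f₂ = −22.0 cm.
Lens 2: 1/d_i2 = 1/f₂ − 1/d_o2 = 1/(-22.0) − 1/(57.83) = -0.06275, so d_i2 = -15.9 cm.
The final image is virtual, 15.9 cm to the left of lens 2 (overall magnification ≈ 0.087).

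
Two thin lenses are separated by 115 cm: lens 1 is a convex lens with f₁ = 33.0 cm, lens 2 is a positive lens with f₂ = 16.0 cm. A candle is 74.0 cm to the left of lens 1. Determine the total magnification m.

m = +0.327

Lens 1: 1/d_i1 = 1/(33.0) − 1/(74.0) = 0.01679, so d_i1 = 59.56 cm; m₁ = −d_i1/d_o1 = -0.8049.
d_o2 = 115 − (59.56) = 55.44 cm.
Lens 2: 1/d_i2 = 1/(16.0) − 1/(55.44) = 0.04446, so d_i2 = 22.49 cm; m₂ = −d_i2/d_o2 = -0.4057.
m = m₁·m₂ = (-0.8049)(-0.4057) = +0.327.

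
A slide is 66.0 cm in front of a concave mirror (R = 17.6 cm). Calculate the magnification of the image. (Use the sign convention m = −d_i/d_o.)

f = R/2 = 17.6/2 = 8.800 cm.
1/d_i = 1/f − 1/d_o = 1/(8.800) − 1/(66.0) = 0.09848, so d_i = 10.15 cm.
m = −d_i/d_o = −(10.15)/(66.0) = -0.154.
The image is real, inverted and reduced, in front of the mirror.

m = -0.154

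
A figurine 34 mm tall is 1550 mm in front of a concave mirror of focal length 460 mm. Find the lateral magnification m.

1/d_i = 1/f − 1/d_o = 1/(460.0) − 1/(1550) = 0.001529, so d_i = 654.1 mm.
m = −d_i/d_o = −(654.1)/(1550) = -0.422.
The image is real, inverted and reduced, in front of the mirror.

m = -0.422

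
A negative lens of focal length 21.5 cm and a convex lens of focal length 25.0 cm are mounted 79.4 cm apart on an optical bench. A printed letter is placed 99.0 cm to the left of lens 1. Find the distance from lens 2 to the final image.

Lens 1 is diverging, so f₁ = −21.5 cm.
Lens 1: 1/d_i1 = 1/f₁ − 1/d_o1 = 1/(-21.5) − 1/(99.0) = -0.05661, so d_i1 = -17.66 cm.
The intermediate image is 17.66 cm to the left of lens 1 (virtual), which is 79.4 − (-17.66) = 97.06 cm to the left of lens 2, so d_o2 = +97.06 cm.
Lens 2: 1/d_i2 = 1/f₂ − 1/d_o2 = 1/(25.0) − 1/(97.06) = 0.02970, so d_i2 = 33.7 cm.
The final image is real, 33.7 cm to the right of lens 2 (overall magnification ≈ -0.062).

33.7 cm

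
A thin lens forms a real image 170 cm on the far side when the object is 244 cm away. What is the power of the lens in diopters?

P = +0.998 D

d_i = +170 cm.
1/f = 1/d_o + 1/d_i = 1/(244) + 1/(170) = 0.009981 cm⁻¹.
f = 100.2 cm = 1.002 m, so P = 1/f = +0.998 D.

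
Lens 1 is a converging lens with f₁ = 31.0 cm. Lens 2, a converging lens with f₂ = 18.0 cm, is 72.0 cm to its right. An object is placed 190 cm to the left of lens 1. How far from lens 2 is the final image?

37.1 cm

Lens 1: 1/d_i1 = 1/f₁ − 1/d_o1 = 1/(31.0) − 1/(190) = 0.02699, so d_i1 = 37.04 cm.
The intermediate image is 37.04 cm to the right of lens 1, which is 72.0 − (37.04) = 34.96 cm to the left of lens 2, so d_o2 = +34.96 cm.
Lens 2: 1/d_i2 = 1/f₂ − 1/d_o2 = 1/(18.0) − 1/(34.96) = 0.02695, so d_i2 = 37.1 cm.
The final image is real, 37.1 cm to the right of lens 2 (overall magnification ≈ 0.21).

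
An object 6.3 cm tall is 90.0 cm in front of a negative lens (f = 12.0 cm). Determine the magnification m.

m = +0.118

For a negative lens, f = -12.0 cm.
1/d_i = 1/f − 1/d_o = 1/(-12.00) − 1/(90.0) = -0.09444, so d_i = -10.59 cm.
m = −d_i/d_o = −(-10.59)/(90.0) = +0.118.
The image is virtual, upright and reduced, on the same side as the object.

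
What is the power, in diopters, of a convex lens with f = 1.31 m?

P = +0.763 D

P = 1/f = 1/(1.31 m) = +0.763 D.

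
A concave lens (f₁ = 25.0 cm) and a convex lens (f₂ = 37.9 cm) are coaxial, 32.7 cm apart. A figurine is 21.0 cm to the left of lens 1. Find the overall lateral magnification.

f₁ = −25.0 cm (diverging).
Lens 1: 1/d_i1 = 1/(-25.0) − 1/(21.0) = -0.08762, so d_i1 = -11.41 cm; m₁ = −d_i1/d_o1 = +0.5433.
d_o2 = 32.7 − (-11.41) = 44.11 cm.
Lens 2: 1/d_i2 = 1/(37.9) − 1/(44.11) = 0.003715, so d_i2 = 269.2 cm; m₂ = −d_i2/d_o2 = -6.103.
m = m₁·m₂ = (+0.5433)(-6.103) = -3.32.

m = -3.32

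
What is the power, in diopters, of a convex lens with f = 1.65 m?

P = 1/f = 1/(1.65 m) = +0.606 D.

P = +0.606 D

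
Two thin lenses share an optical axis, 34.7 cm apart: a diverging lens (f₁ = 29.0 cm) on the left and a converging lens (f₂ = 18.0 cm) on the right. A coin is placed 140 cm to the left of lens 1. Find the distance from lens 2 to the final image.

26.0 cm

Lens 1 is diverging, so f₁ = −29.0 cm.
Lens 1: 1/d_i1 = 1/f₁ − 1/d_o1 = 1/(-29.0) − 1/(140) = -0.04163, so d_i1 = -24.02 cm.
The intermediate image is 24.02 cm to the left of lens 1 (virtual), which is 34.7 − (-24.02) = 58.72 cm to the left of lens 2, so d_o2 = +58.72 cm.
Lens 2: 1/d_i2 = 1/f₂ − 1/d_o2 = 1/(18.0) − 1/(58.72) = 0.03853, so d_i2 = 26.0 cm.
The final image is real, 26.0 cm to the right of lens 2 (overall magnification ≈ -0.076).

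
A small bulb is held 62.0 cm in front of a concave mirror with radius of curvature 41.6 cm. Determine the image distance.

31.3 cm

f = R/2 = 41.6/2 = 20.80 cm.
Mirror equation: 1/q = 1/f − 1/p = 1/(20.80) − 1/(62.0) = 0.04808 − 0.01613 = 0.03195, so q = 31.3 cm.
The image is real, inverted and reduced, in front of the mirror.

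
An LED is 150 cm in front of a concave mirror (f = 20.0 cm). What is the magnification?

1/d_i = 1/f − 1/d_o = 1/(20.00) − 1/(150) = 0.04333, so d_i = 23.08 cm.
m = −d_i/d_o = −(23.08)/(150) = -0.154.
The image is real, inverted and reduced, in front of the mirror.

m = -0.154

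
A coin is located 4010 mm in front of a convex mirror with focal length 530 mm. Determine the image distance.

For a convex mirror, f = -530 mm.
Mirror equation: 1/v = 1/f − 1/u = 1/(-530.0) − 1/(4010) = -0.001887 − 0.0002494 = -0.002136, so v = -468 mm.
The image is virtual, upright and reduced, behind the mirror.

468 mm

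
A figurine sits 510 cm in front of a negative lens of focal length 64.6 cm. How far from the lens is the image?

57.3 cm

For a negative lens, f = -64.6 cm.
Lens equation: 1/v = 1/f − 1/u = 1/(-64.60) − 1/(510) = -0.01548 − 0.001961 = -0.01744, so v = -57.3 cm.
The image is virtual, upright and reduced, on the same side as the object.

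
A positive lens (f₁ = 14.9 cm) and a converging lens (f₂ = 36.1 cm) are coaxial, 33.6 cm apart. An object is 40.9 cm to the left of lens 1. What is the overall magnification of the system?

Lens 1: 1/d_i1 = 1/(14.9) − 1/(40.9) = 0.04266, so d_i1 = 23.44 cm; m₁ = −d_i1/d_o1 = -0.5731.
d_o2 = 33.6 − (23.44) = 10.16 cm.
Lens 2: 1/d_i2 = 1/(36.1) − 1/(10.16) = -0.07072, so d_i2 = -14.14 cm; m₂ = −d_i2/d_o2 = +1.392.
m = m₁·m₂ = (-0.5731)(+1.392) = -0.798.

m = -0.798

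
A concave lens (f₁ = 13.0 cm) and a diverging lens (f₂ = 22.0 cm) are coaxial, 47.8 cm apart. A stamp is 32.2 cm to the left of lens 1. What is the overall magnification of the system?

m = +0.0800

f₁ = −13.0 cm (diverging).
Lens 1: 1/d_i1 = 1/(-13.0) − 1/(32.2) = -0.1080, so d_i1 = -9.261 cm; m₁ = −d_i1/d_o1 = +0.2876.
d_o2 = 47.8 − (-9.261) = 57.06 cm.
f₂ = −22.0 cm (diverging).
Lens 2: 1/d_i2 = 1/(-22.0) − 1/(57.06) = -0.06298, so d_i2 = -15.88 cm; m₂ = −d_i2/d_o2 = +0.2783.
m = m₁·m₂ = (+0.2876)(+0.2783) = +0.0800.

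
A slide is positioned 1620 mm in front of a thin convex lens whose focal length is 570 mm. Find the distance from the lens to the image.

879 mm

Lens equation: 1/v = 1/f − 1/u = 1/(570.0) − 1/(1620) = 0.001754 − 0.0006173 = 0.001137, so v = 879 mm.
The image is real, inverted and reduced, on the far side of the lens.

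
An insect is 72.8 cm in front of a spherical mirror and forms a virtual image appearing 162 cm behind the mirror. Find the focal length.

Virtual image ⇒ d_i = −162 cm.
1/f = 1/d_o + 1/d_i = 1/(72.8) + 1/(-162) = 0.007563, so f = 132 cm.
Since f is positive, the spherical mirror is concave.

f = 132 cm (concave)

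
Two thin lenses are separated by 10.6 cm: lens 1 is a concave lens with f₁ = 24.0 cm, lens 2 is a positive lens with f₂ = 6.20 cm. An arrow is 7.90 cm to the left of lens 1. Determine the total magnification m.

m = -0.451

f₁ = −24.0 cm (diverging).
Lens 1: 1/d_i1 = 1/(-24.0) − 1/(7.90) = -0.1682, so d_i1 = -5.944 cm; m₁ = −d_i1/d_o1 = +0.7524.
d_o2 = 10.6 − (-5.944) = 16.54 cm.
Lens 2: 1/d_i2 = 1/(6.20) − 1/(16.54) = 0.1008, so d_i2 = 9.918 cm; m₂ = −d_i2/d_o2 = -0.5996.
m = m₁·m₂ = (+0.7524)(-0.5996) = -0.451.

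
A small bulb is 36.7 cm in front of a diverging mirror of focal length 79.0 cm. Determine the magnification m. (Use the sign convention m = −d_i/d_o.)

m = +0.683

For a diverging mirror, f = -79.0 cm.
1/d_i = 1/f − 1/d_o = 1/(-79.00) − 1/(36.7) = -0.03991, so d_i = -25.06 cm.
m = −d_i/d_o = −(-25.06)/(36.7) = +0.683.
The image is virtual, upright and reduced, behind the mirror.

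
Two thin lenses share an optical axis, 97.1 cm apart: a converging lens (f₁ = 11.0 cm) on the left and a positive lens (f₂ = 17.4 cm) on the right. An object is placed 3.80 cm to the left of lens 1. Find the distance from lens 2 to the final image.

20.9 cm

Lens 1: 1/d_i1 = 1/f₁ − 1/d_o1 = 1/(11.0) − 1/(3.80) = -0.1722, so d_i1 = -5.806 cm.
The intermediate image is 5.806 cm to the left of lens 1 (virtual), which is 97.1 − (-5.806) = 102.9 cm to the left of lens 2, so d_o2 = +102.9 cm.
Lens 2: 1/d_i2 = 1/f₂ − 1/d_o2 = 1/(17.4) − 1/(102.9) = 0.04775, so d_i2 = 20.9 cm.
The final image is real, 20.9 cm to the right of lens 2 (overall magnification ≈ -0.31).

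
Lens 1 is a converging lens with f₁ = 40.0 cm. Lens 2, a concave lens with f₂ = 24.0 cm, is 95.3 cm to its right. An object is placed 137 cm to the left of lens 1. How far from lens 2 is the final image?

14.8 cm

Lens 1: 1/d_i1 = 1/f₁ − 1/d_o1 = 1/(40.0) − 1/(137) = 0.01770, so d_i1 = 56.49 cm.
The intermediate image is 56.49 cm to the right of lens 1, which is 95.3 − (56.49) = 38.81 cm to the left of lens 2, so d_o2 = +38.81 cm.
Lens 2 is diverging, so f₂ = −24.0 cm.
Lens 2: 1/d_i2 = 1/f₂ − 1/d_o2 = 1/(-24.0) − 1/(38.81) = -0.06743, so d_i2 = -14.8 cm.
The final image is virtual, 14.8 cm to the left of lens 2 (overall magnification ≈ -0.16).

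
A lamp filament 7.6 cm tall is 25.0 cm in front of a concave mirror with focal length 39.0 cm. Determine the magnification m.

m = +2.79

1/d_i = 1/f − 1/d_o = 1/(39.00) − 1/(25.0) = -0.01436, so d_i = -69.64 cm.
m = −d_i/d_o = −(-69.64)/(25.0) = +2.79.
The image is virtual, upright and enlarged, behind the mirror.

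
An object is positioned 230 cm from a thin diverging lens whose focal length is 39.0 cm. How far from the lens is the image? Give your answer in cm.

33.3 cm

For a diverging lens, f = -39.0 cm.
Thin-lens equation: 1/v = 1/f − 1/u = 1/(-39.00) − 1/(230) = -0.02564 − 0.004348 = -0.02999, so v = -33.3 cm.
The image is virtual, upright and reduced, on the same side as the object.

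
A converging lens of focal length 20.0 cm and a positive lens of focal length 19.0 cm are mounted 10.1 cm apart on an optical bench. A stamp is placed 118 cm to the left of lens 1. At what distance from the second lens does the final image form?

Lens 1: 1/d_i1 = 1/f₁ − 1/d_o1 = 1/(20.0) − 1/(118) = 0.04153, so d_i1 = 24.08 cm.
The intermediate image is 24.08 cm to the right of lens 1, which lies 13.98 cm to the right of lens 2 — a virtual object — so d_o2 = −13.98 cm.
Lens 2: 1/d_i2 = 1/f₂ − 1/d_o2 = 1/(19.0) − 1/(-13.98) = 0.1242, so d_i2 = 8.05 cm.
The final image is real, 8.05 cm to the right of lens 2 (overall magnification ≈ -0.12).

8.05 cm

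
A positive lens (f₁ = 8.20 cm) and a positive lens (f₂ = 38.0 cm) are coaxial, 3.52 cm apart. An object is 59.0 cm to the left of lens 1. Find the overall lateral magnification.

m = -0.139

Lens 1: 1/d_i1 = 1/(8.20) − 1/(59.0) = 0.1050, so d_i1 = 9.524 cm; m₁ = −d_i1/d_o1 = -0.1614.
d_o2 = 3.52 − (9.524) = -6.004 cm (virtual object).
Lens 2: 1/d_i2 = 1/(38.0) − 1/(-6.004) = 0.1929, so d_i2 = 5.185 cm; m₂ = −d_i2/d_o2 = +0.8636.
m = m₁·m₂ = (-0.1614)(+0.8636) = -0.139.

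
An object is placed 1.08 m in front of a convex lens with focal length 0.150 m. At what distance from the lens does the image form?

Thin-lens equation: 1/q = 1/f − 1/p = 1/(0.1500) − 1/(1.08) = 6.667 − 0.9259 = 5.741, so q = 0.174 m.
The image is real, inverted and reduced, on the far side of the lens.

0.174 m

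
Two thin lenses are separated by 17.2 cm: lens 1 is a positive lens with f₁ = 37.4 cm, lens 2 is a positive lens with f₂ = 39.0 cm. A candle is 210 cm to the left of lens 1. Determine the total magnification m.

Lens 1: 1/d_i1 = 1/(37.4) − 1/(210) = 0.02198, so d_i1 = 45.50 cm; m₁ = −d_i1/d_o1 = -0.2167.
d_o2 = 17.2 − (45.50) = -28.30 cm (virtual object).
Lens 2: 1/d_i2 = 1/(39.0) − 1/(-28.30) = 0.06098, so d_i2 = 16.40 cm; m₂ = −d_i2/d_o2 = +0.5795.
m = m₁·m₂ = (-0.2167)(+0.5795) = -0.126.

m = -0.126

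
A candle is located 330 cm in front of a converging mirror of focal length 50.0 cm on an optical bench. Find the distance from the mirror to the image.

Mirror equation: 1/v = 1/f − 1/u = 1/(50.00) − 1/(330) = 0.02000 − 0.003030 = 0.01697, so v = 58.9 cm.
The image is real, inverted and reduced, in front of the mirror.

58.9 cm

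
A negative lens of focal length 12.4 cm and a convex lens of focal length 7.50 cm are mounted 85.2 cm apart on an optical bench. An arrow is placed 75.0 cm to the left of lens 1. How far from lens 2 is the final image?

Lens 1 is diverging, so f₁ = −12.4 cm.
Lens 1: 1/d_i1 = 1/f₁ − 1/d_o1 = 1/(-12.4) − 1/(75.0) = -0.09398, so d_i1 = -10.64 cm.
The intermediate image is 10.64 cm to the left of lens 1 (virtual), which is 85.2 − (-10.64) = 95.84 cm to the left of lens 2, so d_o2 = +95.84 cm.
Lens 2: 1/d_i2 = 1/f₂ − 1/d_o2 = 1/(7.50) − 1/(95.84) = 0.1229, so d_i2 = 8.14 cm.
The final image is real, 8.14 cm to the right of lens 2 (overall magnification ≈ -0.012).

8.14 cm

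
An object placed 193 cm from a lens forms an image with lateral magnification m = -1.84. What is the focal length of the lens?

m = −d_i/d_o ⇒ d_i = −m·d_o = −(-1.84)·(193) = 355.1 cm.
1/f = 1/d_o + 1/d_i = 1/(193) + 1/(355.1) = 0.007997, so f = 125 cm.
Since f is positive, the lens is converging.

f = 125 cm (converging)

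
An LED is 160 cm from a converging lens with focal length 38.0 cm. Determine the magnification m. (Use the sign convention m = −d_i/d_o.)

1/d_i = 1/f − 1/d_o = 1/(38.00) − 1/(160) = 0.02007, so d_i = 49.84 cm.
m = −d_i/d_o = −(49.84)/(160) = -0.311.
The image is real, inverted and reduced, on the far side of the lens.

m = -0.311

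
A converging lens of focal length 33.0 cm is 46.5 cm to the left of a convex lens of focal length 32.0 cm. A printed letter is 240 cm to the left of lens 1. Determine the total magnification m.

Lens 1: 1/d_i1 = 1/(33.0) − 1/(240) = 0.02614, so d_i1 = 38.26 cm; m₁ = −d_i1/d_o1 = -0.1594.
d_o2 = 46.5 − (38.26) = 8.240 cm.
Lens 2: 1/d_i2 = 1/(32.0) − 1/(8.240) = -0.09011, so d_i2 = -11.10 cm; m₂ = −d_i2/d_o2 = +1.347.
m = m₁·m₂ = (-0.1594)(+1.347) = -0.215.

m = -0.215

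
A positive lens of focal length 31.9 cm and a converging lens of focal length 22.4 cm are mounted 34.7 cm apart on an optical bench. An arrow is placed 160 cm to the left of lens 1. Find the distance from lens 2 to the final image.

4.18 cm

Lens 1: 1/d_i1 = 1/f₁ − 1/d_o1 = 1/(31.9) − 1/(160) = 0.02510, so d_i1 = 39.84 cm.
The intermediate image is 39.84 cm to the right of lens 1, which lies 5.140 cm to the right of lens 2 — a virtual object — so d_o2 = −5.140 cm.
Lens 2: 1/d_i2 = 1/f₂ − 1/d_o2 = 1/(22.4) − 1/(-5.140) = 0.2392, so d_i2 = 4.18 cm.
The final image is real, 4.18 cm to the right of lens 2 (overall magnification ≈ -0.20).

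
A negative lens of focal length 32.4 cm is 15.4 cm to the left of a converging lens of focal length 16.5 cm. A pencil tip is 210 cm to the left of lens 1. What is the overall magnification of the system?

m = -0.0818

f₁ = −32.4 cm (diverging).
Lens 1: 1/d_i1 = 1/(-32.4) − 1/(210) = -0.03563, so d_i1 = -28.07 cm; m₁ = −d_i1/d_o1 = +0.1337.
d_o2 = 15.4 − (-28.07) = 43.47 cm.
Lens 2: 1/d_i2 = 1/(16.5) − 1/(43.47) = 0.03760, so d_i2 = 26.59 cm; m₂ = −d_i2/d_o2 = -0.6118.
m = m₁·m₂ = (+0.1337)(-0.6118) = -0.0818.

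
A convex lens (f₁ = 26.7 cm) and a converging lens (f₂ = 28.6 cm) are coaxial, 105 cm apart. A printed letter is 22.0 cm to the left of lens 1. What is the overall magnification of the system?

m = -0.807

Lens 1: 1/d_i1 = 1/(26.7) − 1/(22.0) = -0.008001, so d_i1 = -125.0 cm; m₁ = −d_i1/d_o1 = +5.682.
d_o2 = 105 − (-125.0) = 230.0 cm.
Lens 2: 1/d_i2 = 1/(28.6) − 1/(230.0) = 0.03062, so d_i2 = 32.66 cm; m₂ = −d_i2/d_o2 = -0.1420.
m = m₁·m₂ = (+5.682)(-0.1420) = -0.807.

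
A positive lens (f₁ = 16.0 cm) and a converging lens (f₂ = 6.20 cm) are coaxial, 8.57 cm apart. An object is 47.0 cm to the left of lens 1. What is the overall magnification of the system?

Lens 1: 1/d_i1 = 1/(16.0) − 1/(47.0) = 0.04122, so d_i1 = 24.26 cm; m₁ = −d_i1/d_o1 = -0.5162.
d_o2 = 8.57 − (24.26) = -15.69 cm (virtual object).
Lens 2: 1/d_i2 = 1/(6.20) − 1/(-15.69) = 0.2250, so d_i2 = 4.444 cm; m₂ = −d_i2/d_o2 = +0.2832.
m = m₁·m₂ = (-0.5162)(+0.2832) = -0.146.

m = -0.146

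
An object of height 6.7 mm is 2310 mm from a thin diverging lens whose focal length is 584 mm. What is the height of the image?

For a diverging lens, f = -584 mm.
1/d_i = 1/f − 1/d_o = 1/(-584.0) − 1/(2310) = -0.002145, so d_i = -466.2 mm.
m = −d_i/d_o = +0.2018.
|h_i| = |m|·h_o = 0.2018 × 6.7 = 1.35 mm. The image is virtual, upright and reduced, on the same side as the object.

1.35 mm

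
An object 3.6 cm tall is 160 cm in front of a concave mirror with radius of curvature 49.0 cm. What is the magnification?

f = R/2 = 49.0/2 = 24.50 cm.
1/d_i = 1/f − 1/d_o = 1/(24.50) − 1/(160) = 0.03457, so d_i = 28.93 cm.
m = −d_i/d_o = −(28.93)/(160) = -0.181.
The image is real, inverted and reduced, in front of the mirror.

m = -0.181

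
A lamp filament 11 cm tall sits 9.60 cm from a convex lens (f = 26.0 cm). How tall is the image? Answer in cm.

1/d_i = 1/f − 1/d_o = 1/(26.00) − 1/(9.60) = -0.06571, so d_i = -15.22 cm.
m = −d_i/d_o = +1.585.
|h_i| = |m|·h_o = 1.585 × 11 = 17.4 cm. The image is virtual, upright and enlarged, on the same side as the object.

17.4 cm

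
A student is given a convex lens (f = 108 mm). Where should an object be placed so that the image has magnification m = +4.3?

m = −d_i/d_o ⇒ d_i = −m·d_o.
1/f = 1/d_o + 1/d_i = 1/d_o − 1/(m·d_o) = (1 − 1/m)/d_o, so d_o = f(1 − 1/m) = (108.0)(1 − 1/(+4.3)) = 82.9 mm.

82.9 mm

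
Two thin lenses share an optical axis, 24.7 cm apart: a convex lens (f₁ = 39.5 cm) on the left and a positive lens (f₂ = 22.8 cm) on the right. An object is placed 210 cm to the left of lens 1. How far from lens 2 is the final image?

11.7 cm

Lens 1: 1/d_i1 = 1/f₁ − 1/d_o1 = 1/(39.5) − 1/(210) = 0.02055, so d_i1 = 48.65 cm.
The intermediate image is 48.65 cm to the right of lens 1, which lies 23.95 cm to the right of lens 2 — a virtual object — so d_o2 = −23.95 cm.
Lens 2: 1/d_i2 = 1/f₂ − 1/d_o2 = 1/(22.8) − 1/(-23.95) = 0.08561, so d_i2 = 11.7 cm.
The final image is real, 11.7 cm to the right of lens 2 (overall magnification ≈ -0.11).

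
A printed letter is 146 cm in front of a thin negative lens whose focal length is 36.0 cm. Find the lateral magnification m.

m = +0.198

For a negative lens, f = -36.0 cm.
1/d_i = 1/f − 1/d_o = 1/(-36.00) − 1/(146) = -0.03463, so d_i = -28.88 cm.
m = −d_i/d_o = −(-28.88)/(146) = +0.198.
The image is virtual, upright and reduced, on the same side as the object.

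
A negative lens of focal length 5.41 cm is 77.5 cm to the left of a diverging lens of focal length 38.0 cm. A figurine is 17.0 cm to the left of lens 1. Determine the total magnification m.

f₁ = −5.41 cm (diverging).
Lens 1: 1/d_i1 = 1/(-5.41) − 1/(17.0) = -0.2437, so d_i1 = -4.104 cm; m₁ = −d_i1/d_o1 = +0.2414.
d_o2 = 77.5 − (-4.104) = 81.60 cm.
f₂ = −38.0 cm (diverging).
Lens 2: 1/d_i2 = 1/(-38.0) − 1/(81.60) = -0.03857, so d_i2 = -25.93 cm; m₂ = −d_i2/d_o2 = +0.3177.
m = m₁·m₂ = (+0.2414)(+0.3177) = +0.0767.

m = +0.0767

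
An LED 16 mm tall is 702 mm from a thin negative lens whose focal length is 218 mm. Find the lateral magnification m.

m = +0.237

For a negative lens, f = -218 mm.
1/d_i = 1/f − 1/d_o = 1/(-218.0) − 1/(702) = -0.006012, so d_i = -166.3 mm.
m = −d_i/d_o = −(-166.3)/(702) = +0.237.
The image is virtual, upright and reduced, on the same side as the object.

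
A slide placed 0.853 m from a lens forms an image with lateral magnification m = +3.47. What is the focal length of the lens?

m = −d_i/d_o ⇒ d_i = −m·d_o = −(+3.47)·(0.853) = -2.960 m.
1/f = 1/d_o + 1/d_i = 1/(0.853) + 1/(-2.960) = 0.8345, so f = 1.20 m.
Since f is positive, the lens is converging.

f = 1.20 m (converging)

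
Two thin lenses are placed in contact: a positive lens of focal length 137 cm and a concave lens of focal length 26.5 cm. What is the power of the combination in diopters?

P = -3.04 D

P₁ = 1/f₁ = 1/(1.37 m) = +0.7299 D; P₂ = 1/f₂ = 1/(-0.265 m) = -3.774 D.
For thin lenses in contact, P = P₁ + P₂ = (+0.7299) + (-3.774) = -3.04 D.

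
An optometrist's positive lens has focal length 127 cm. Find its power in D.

f = 127 cm = 1.27 m.
P = 1/f = 1/(1.27 m) = +0.787 D.

P = +0.787 D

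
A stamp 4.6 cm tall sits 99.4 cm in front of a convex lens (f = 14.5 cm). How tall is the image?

1/d_i = 1/f − 1/d_o = 1/(14.50) − 1/(99.4) = 0.05891, so d_i = 16.98 cm.
m = −d_i/d_o = -0.1708.
|h_i| = |m|·h_o = 0.1708 × 4.6 = 0.786 cm. The image is real, inverted and reduced, on the far side of the lens.

0.786 cm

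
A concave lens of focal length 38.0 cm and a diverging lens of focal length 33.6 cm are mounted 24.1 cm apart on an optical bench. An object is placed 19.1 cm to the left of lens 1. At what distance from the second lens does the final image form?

17.6 cm

Lens 1 is diverging, so f₁ = −38.0 cm.
Lens 1: 1/d_i1 = 1/f₁ − 1/d_o1 = 1/(-38.0) − 1/(19.1) = -0.07867, so d_i1 = -12.71 cm.
The intermediate image is 12.71 cm to the left of lens 1 (virtual), which is 24.1 − (-12.71) = 36.81 cm to the left of lens 2, so d_o2 = +36.81 cm.
Lens 2 is diverging, so f₂ = −33.6 cm.
Lens 2: 1/d_i2 = 1/f₂ − 1/d_o2 = 1/(-33.6) − 1/(36.81) = -0.05693, so d_i2 = -17.6 cm.
The final image is virtual, 17.6 cm to the left of lens 2 (overall magnification ≈ 0.32).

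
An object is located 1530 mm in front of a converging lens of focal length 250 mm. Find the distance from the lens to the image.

299 mm

Lens equation: 1/s_i = 1/f − 1/s_o = 1/(250.0) − 1/(1530) = 0.004000 − 0.0006536 = 0.003346, so s_i = 299 mm.
The image is real, inverted and reduced, on the far side of the lens.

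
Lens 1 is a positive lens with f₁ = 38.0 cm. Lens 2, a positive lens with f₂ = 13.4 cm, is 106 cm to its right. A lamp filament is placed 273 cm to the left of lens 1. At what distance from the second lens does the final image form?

Lens 1: 1/d_i1 = 1/f₁ − 1/d_o1 = 1/(38.0) − 1/(273) = 0.02265, so d_i1 = 44.14 cm.
The intermediate image is 44.14 cm to the right of lens 1, which is 106 − (44.14) = 61.86 cm to the left of lens 2, so d_o2 = +61.86 cm.
Lens 2: 1/d_i2 = 1/f₂ − 1/d_o2 = 1/(13.4) − 1/(61.86) = 0.05846, so d_i2 = 17.1 cm.
The final image is real, 17.1 cm to the right of lens 2 (overall magnification ≈ 0.045).

17.1 cm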